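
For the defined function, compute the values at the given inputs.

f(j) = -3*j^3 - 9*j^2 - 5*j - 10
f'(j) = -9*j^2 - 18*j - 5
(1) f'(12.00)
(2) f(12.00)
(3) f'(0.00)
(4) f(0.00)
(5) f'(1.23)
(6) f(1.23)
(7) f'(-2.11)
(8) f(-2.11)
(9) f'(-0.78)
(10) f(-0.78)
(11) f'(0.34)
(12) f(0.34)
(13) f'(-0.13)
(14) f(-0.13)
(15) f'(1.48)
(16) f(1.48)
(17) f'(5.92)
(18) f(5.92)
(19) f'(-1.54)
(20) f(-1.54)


(1) = -1517.00
(2) = -6550.00
(3) = -5.00
(4) = -10.00
(5) = -40.76
(6) = -35.35
(7) = -7.09
(8) = -11.34
(9) = 3.56
(10) = -10.15
(11) = -12.16
(12) = -12.86
(13) = -2.81
(14) = -9.50
(15) = -51.35
(16) = -46.84
(17) = -426.98
(18) = -977.44
(19) = 1.38
(20) = -12.69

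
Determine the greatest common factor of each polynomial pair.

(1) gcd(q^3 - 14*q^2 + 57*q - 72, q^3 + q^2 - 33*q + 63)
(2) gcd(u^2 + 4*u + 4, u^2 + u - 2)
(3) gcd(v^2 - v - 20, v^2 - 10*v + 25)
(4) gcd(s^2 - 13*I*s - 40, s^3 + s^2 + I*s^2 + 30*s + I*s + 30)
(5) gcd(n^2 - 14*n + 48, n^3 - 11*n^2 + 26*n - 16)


(1) = gcd((q - 8)*(q - 3)^2, (q - 3)^2*(q + 7)) = q^2 - 6*q + 9
(2) = gcd((u + 2)^2, (u - 1)*(u + 2)) = u + 2
(3) = v - 5
(4) = gcd((s - 8*I)*(s - 5*I), (s + 1)*(s - 5*I)*(s + 6*I)) = s - 5*I
(5) = n - 8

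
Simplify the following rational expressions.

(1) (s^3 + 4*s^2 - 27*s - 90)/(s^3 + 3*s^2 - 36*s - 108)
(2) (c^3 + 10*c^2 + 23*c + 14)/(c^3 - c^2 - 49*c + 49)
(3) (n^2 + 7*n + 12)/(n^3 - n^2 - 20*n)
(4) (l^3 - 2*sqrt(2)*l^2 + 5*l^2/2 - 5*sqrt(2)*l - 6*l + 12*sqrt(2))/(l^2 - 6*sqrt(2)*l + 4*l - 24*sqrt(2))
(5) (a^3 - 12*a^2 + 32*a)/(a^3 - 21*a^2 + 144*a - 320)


(1) = (s - 5)/(s - 6)
(2) = (c^2 + 3*c + 2)/(c^2 - 8*c + 7)
(3) = (n + 3)/(n^2 - 5*n)
(4) = (2*l^2 + l*(-4*sqrt(2) - 3) + 6*sqrt(2))/(2*l - 12*sqrt(2))
(5) = (a^2 - 4*a)/(a^2 - 13*a + 40)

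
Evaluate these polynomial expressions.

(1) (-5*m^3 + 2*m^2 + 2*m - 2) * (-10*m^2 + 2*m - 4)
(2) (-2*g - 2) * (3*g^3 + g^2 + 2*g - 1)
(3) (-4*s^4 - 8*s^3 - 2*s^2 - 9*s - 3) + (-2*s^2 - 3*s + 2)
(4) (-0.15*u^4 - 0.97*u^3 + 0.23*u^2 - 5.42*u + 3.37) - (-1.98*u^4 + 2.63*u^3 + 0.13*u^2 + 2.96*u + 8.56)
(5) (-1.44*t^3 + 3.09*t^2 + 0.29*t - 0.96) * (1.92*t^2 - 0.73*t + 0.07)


(1) = 50*m^5 - 30*m^4 + 4*m^3 + 16*m^2 - 12*m + 8
(2) = -6*g^4 - 8*g^3 - 6*g^2 - 2*g + 2
(3) = -4*s^4 - 8*s^3 - 4*s^2 - 12*s - 1
(4) = 1.83*u^4 - 3.6*u^3 + 0.1*u^2 - 8.38*u - 5.19
(5) = -2.7648*t^5 + 6.984*t^4 - 1.7997*t^3 - 1.8386*t^2 + 0.7211*t - 0.0672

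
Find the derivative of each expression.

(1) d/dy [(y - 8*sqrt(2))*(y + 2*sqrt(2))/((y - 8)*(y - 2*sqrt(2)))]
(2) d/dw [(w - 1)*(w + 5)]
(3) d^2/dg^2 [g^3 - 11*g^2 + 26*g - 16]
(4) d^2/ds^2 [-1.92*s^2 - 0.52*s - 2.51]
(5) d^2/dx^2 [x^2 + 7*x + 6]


(1) = (-(y - 8)*(y - 8*sqrt(2))*(y + 2*sqrt(2)) + 2*(y - 8)*(y - 3*sqrt(2))*(y - 2*sqrt(2)) - (y - 8*sqrt(2))*(y - 2*sqrt(2))*(y + 2*sqrt(2)))/((y - 8)^2*(y - 2*sqrt(2))^2)
(2) = 2*w + 4
(3) = 6*g - 22
(4) = -3.84000000000000
(5) = 2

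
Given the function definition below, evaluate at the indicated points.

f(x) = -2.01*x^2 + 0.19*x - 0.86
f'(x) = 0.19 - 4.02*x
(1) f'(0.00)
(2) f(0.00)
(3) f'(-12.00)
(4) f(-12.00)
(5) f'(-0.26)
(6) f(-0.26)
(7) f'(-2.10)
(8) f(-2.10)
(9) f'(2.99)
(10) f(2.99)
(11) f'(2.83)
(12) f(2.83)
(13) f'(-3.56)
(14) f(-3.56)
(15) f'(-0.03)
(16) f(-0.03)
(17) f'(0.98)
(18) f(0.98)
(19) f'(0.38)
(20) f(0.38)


(1) = 0.19
(2) = -0.86
(3) = 48.43
(4) = -292.58
(5) = 1.24
(6) = -1.05
(7) = 8.63
(8) = -10.12
(9) = -11.83
(10) = -18.26
(11) = -11.19
(12) = -16.42
(13) = 14.50
(14) = -27.01
(15) = 0.31
(16) = -0.87
(17) = -3.75
(18) = -2.60
(19) = -1.34
(20) = -1.08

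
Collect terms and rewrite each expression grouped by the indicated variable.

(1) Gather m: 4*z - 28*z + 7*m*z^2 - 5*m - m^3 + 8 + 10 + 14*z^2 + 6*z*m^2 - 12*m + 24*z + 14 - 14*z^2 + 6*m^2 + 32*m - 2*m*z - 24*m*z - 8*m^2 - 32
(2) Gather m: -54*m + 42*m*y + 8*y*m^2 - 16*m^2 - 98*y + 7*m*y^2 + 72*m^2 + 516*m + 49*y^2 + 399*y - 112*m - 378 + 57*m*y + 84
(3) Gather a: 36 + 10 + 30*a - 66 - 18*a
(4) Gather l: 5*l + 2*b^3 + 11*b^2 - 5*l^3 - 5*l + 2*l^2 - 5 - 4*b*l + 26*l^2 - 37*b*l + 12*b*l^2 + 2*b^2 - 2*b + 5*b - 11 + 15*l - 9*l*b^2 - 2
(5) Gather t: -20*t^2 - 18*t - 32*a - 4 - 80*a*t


(1) = -m^3 + m^2*(6*z - 2) + m*(7*z^2 - 26*z + 15)
(2) = m^2*(8*y + 56) + m*(7*y^2 + 99*y + 350) + 49*y^2 + 301*y - 294
(3) = 12*a - 20
(4) = 2*b^3 + 13*b^2 + 3*b - 5*l^3 + l^2*(12*b + 28) + l*(-9*b^2 - 41*b + 15) - 18
(5) = -32*a - 20*t^2 + t*(-80*a - 18) - 4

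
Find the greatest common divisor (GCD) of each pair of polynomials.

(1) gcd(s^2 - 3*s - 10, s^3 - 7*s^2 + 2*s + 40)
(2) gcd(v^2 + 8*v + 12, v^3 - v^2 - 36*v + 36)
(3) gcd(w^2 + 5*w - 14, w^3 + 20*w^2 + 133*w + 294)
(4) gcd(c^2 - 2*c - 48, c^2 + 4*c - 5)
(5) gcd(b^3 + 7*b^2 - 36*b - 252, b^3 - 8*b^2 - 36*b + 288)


(1) = s^2 - 3*s - 10
(2) = v + 6
(3) = w + 7
(4) = gcd((c - 8)*(c + 6), (c - 1)*(c + 5)) = 1
(5) = gcd((b - 6)*(b + 6)*(b + 7), (b - 8)*(b - 6)*(b + 6)) = b^2 - 36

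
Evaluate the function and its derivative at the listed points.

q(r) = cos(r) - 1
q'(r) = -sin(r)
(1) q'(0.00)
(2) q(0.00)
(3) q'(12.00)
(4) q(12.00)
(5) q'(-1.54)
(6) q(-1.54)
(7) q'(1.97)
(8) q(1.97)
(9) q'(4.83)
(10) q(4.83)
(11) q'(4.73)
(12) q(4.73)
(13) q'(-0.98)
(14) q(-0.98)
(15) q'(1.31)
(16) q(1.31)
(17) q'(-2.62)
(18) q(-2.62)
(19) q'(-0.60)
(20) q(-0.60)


(1) = 0.00
(2) = 0.00
(3) = 0.54
(4) = -0.16
(5) = 1.00
(6) = -0.97
(7) = -0.92
(8) = -1.39
(9) = 0.99
(10) = -0.88
(11) = 1.00
(12) = -0.98
(13) = 0.83
(14) = -0.44
(15) = -0.97
(16) = -0.74
(17) = 0.50
(18) = -1.87
(19) = 0.56
(20) = -0.17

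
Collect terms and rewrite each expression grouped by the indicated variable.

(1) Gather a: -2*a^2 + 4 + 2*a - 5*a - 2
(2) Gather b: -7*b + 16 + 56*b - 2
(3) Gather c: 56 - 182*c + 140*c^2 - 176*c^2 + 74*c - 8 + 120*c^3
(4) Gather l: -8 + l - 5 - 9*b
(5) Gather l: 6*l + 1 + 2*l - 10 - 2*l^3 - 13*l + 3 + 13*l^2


(1) = -2*a^2 - 3*a + 2
(2) = 49*b + 14
(3) = 120*c^3 - 36*c^2 - 108*c + 48
(4) = -9*b + l - 13
(5) = -2*l^3 + 13*l^2 - 5*l - 6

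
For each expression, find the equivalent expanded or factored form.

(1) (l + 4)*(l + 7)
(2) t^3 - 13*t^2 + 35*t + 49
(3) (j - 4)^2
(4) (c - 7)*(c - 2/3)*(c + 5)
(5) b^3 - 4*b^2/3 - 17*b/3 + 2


(1) = l^2 + 11*l + 28
(2) = (t - 7)^2*(t + 1)
(3) = j^2 - 8*j + 16
(4) = c^3 - 8*c^2/3 - 101*c/3 + 70/3
(5) = (b - 3)*(b - 1/3)*(b + 2)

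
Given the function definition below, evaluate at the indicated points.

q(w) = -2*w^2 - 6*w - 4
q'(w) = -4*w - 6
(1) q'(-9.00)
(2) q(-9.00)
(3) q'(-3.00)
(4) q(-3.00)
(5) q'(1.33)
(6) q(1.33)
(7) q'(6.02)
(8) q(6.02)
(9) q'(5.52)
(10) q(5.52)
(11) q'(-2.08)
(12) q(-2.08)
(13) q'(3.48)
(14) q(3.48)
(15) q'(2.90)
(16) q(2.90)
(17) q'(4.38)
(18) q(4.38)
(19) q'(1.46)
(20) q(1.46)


(1) = 30.00
(2) = -112.00
(3) = 6.00
(4) = -4.00
(5) = -11.32
(6) = -15.52
(7) = -30.08
(8) = -112.60
(9) = -28.08
(10) = -98.06
(11) = 2.32
(12) = -0.17
(13) = -19.92
(14) = -49.10
(15) = -17.60
(16) = -38.22
(17) = -23.52
(18) = -68.65
(19) = -11.84
(20) = -17.02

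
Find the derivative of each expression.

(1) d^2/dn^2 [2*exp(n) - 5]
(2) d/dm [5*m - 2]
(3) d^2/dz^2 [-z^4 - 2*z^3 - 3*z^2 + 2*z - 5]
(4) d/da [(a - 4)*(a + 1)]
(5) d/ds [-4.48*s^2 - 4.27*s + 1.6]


(1) = 2*exp(n)
(2) = 5
(3) = -12*z^2 - 12*z - 6
(4) = 2*a - 3
(5) = -8.96*s - 4.27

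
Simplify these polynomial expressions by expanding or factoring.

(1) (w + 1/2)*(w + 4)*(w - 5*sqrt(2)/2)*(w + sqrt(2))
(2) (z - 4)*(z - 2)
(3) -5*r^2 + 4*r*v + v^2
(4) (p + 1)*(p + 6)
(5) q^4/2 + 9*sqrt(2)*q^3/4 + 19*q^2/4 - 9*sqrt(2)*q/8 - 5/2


(1) = w^4 - 3*sqrt(2)*w^3/2 + 9*w^3/2 - 27*sqrt(2)*w^2/4 - 3*w^2 - 45*w/2 - 3*sqrt(2)*w - 10
(2) = z^2 - 6*z + 8
(3) = (-r + v)*(5*r + v)
(4) = p^2 + 7*p + 6
(5) = (q/2 + sqrt(2))*(q - sqrt(2)/2)*(q + sqrt(2)/2)*(q + 5*sqrt(2)/2)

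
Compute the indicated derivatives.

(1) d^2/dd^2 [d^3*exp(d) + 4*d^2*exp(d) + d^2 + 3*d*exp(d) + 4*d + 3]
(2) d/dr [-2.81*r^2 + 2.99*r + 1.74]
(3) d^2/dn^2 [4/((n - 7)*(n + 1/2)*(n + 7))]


(1) = d^3*exp(d) + 10*d^2*exp(d) + 25*d*exp(d) + 14*exp(d) + 2
(2) = 2.99 - 5.62*r
(3) = 16*(24*n^4 + 16*n^3 - 585*n^2 + 9653)/(8*n^9 + 12*n^8 - 1170*n^7 - 1763*n^6 + 56742*n^5 + 86289*n^4 - 897974*n^3 - 1404585*n^2 - 705894*n - 117649)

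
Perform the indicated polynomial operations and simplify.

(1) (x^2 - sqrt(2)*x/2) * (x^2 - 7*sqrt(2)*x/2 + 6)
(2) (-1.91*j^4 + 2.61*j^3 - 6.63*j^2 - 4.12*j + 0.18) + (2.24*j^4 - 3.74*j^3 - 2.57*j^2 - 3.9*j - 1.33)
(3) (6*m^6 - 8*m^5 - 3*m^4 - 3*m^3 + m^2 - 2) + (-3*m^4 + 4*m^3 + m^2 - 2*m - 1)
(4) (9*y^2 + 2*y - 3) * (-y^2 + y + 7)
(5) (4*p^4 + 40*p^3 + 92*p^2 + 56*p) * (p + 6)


(1) = x^4 - 4*sqrt(2)*x^3 + 19*x^2/2 - 3*sqrt(2)*x
(2) = 0.33*j^4 - 1.13*j^3 - 9.2*j^2 - 8.02*j - 1.15
(3) = 6*m^6 - 8*m^5 - 6*m^4 + m^3 + 2*m^2 - 2*m - 3
(4) = -9*y^4 + 7*y^3 + 68*y^2 + 11*y - 21
(5) = 4*p^5 + 64*p^4 + 332*p^3 + 608*p^2 + 336*p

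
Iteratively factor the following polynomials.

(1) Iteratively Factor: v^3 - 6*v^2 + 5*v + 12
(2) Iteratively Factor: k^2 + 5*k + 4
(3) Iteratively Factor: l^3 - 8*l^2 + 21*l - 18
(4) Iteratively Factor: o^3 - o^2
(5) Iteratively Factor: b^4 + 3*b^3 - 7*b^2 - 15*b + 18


(1) = (v + 1)*(v^2 - 7*v + 12) = (v - 3)*(v + 1)*(v - 4)
(2) = (k + 4)*(k + 1)
(3) = (l - 3)*(l^2 - 5*l + 6) = (l - 3)*(l - 2)*(l - 3)
(4) = (o)*(o^2 - o) = o^2*(o - 1)
(5) = (b + 3)*(b^3 - 7*b + 6) = (b + 3)^2*(b^2 - 3*b + 2) = (b - 1)*(b + 3)^2*(b - 2)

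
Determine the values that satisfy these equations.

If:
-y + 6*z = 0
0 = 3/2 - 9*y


Then:
y = 1/6
z = 1/36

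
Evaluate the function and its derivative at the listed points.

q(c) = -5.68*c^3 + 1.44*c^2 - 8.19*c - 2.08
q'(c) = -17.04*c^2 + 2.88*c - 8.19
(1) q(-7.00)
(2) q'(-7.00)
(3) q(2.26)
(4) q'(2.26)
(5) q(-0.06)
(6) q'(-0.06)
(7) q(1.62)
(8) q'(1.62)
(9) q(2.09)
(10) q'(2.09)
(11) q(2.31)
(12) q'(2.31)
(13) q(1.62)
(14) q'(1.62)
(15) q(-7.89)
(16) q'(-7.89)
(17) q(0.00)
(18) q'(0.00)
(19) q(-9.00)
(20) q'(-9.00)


(1) = 2074.05
(2) = -863.31
(3) = -78.80
(4) = -88.71
(5) = -1.58
(6) = -8.42
(7) = -35.72
(8) = -48.24
(9) = -64.76
(10) = -76.60
(11) = -83.33
(12) = -92.46
(13) = -35.72
(14) = -48.24
(15) = 2942.02
(16) = -1091.69
(17) = -2.08
(18) = -8.19
(19) = 4328.99
(20) = -1414.35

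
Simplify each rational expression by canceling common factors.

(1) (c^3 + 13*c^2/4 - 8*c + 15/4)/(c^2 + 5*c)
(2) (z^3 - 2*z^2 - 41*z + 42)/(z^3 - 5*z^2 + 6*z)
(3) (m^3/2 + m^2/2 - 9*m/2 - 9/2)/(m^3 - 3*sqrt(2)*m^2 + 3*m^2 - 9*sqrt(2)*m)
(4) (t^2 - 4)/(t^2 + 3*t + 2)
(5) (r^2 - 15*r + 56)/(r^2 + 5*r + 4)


(1) = (4*c^2 - 7*c + 3)/(4*c)
(2) = (z^3 - 2*z^2 - 41*z + 42)/(z^3 - 5*z^2 + 6*z)
(3) = (m^2 - 2*m - 3)/(2*m^2 - 6*sqrt(2)*m)
(4) = (t - 2)/(t + 1)
(5) = (r^2 - 15*r + 56)/(r^2 + 5*r + 4)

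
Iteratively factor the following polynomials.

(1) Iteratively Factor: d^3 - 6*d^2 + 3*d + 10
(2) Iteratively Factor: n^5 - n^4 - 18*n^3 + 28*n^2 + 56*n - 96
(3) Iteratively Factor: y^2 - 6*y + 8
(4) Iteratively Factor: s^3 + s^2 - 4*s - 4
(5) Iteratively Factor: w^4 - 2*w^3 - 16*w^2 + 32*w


(1) = (d - 5)*(d^2 - d - 2) = (d - 5)*(d - 2)*(d + 1)
(2) = (n - 3)*(n^4 + 2*n^3 - 12*n^2 - 8*n + 32) = (n - 3)*(n + 4)*(n^3 - 2*n^2 - 4*n + 8) = (n - 3)*(n - 2)*(n + 4)*(n^2 - 4) = (n - 3)*(n - 2)^2*(n + 4)*(n + 2)
(3) = (y - 4)*(y - 2)
(4) = (s + 2)*(s^2 - s - 2) = (s + 1)*(s + 2)*(s - 2)
(5) = (w - 2)*(w^3 - 16*w) = (w - 2)*(w + 4)*(w^2 - 4*w) = w*(w - 2)*(w + 4)*(w - 4)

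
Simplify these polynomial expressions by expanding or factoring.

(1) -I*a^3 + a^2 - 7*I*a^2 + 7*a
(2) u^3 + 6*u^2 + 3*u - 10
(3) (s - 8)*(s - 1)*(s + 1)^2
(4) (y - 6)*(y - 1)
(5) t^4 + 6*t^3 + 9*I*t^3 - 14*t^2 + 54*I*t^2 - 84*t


(1) = a*(a + 7)*(-I*a + 1)
(2) = (u - 1)*(u + 2)*(u + 5)
(3) = s^4 - 7*s^3 - 9*s^2 + 7*s + 8
(4) = y^2 - 7*y + 6
(5) = t*(t + 6)*(t + 2*I)*(t + 7*I)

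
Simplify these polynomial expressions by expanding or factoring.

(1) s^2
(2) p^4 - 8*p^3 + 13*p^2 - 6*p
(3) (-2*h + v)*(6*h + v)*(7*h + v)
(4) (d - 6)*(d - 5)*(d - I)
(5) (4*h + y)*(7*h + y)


(1) = s^2
(2) = p*(p - 6)*(p - 1)^2
(3) = -84*h^3 + 16*h^2*v + 11*h*v^2 + v^3
(4) = d^3 - 11*d^2 - I*d^2 + 30*d + 11*I*d - 30*I
(5) = 28*h^2 + 11*h*y + y^2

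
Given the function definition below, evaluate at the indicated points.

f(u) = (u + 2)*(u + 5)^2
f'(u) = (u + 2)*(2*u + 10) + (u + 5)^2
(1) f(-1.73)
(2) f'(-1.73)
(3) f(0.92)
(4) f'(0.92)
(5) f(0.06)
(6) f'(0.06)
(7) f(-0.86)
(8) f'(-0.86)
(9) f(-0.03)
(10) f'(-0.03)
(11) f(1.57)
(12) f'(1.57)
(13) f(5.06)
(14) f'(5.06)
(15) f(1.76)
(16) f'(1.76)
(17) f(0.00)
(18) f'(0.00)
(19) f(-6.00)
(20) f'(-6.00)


(1) = 2.89
(2) = 12.46
(3) = 102.34
(4) = 69.62
(5) = 52.74
(6) = 46.45
(7) = 19.54
(8) = 26.58
(9) = 48.66
(10) = 44.28
(11) = 154.10
(12) = 90.07
(13) = 714.50
(14) = 243.25
(15) = 171.82
(16) = 96.53
(17) = 50.00
(18) = 45.00
(19) = -4.00
(20) = 9.00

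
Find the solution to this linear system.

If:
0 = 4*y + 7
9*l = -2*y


Then:
l = 7/18
y = -7/4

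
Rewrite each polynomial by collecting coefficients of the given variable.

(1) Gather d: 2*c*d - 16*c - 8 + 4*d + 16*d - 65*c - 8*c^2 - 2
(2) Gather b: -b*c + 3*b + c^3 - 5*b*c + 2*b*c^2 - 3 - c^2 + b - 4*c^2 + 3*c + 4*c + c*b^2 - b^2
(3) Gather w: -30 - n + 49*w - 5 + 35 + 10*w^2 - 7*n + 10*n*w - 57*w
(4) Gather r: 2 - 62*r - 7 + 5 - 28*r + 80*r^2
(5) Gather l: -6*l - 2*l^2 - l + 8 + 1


(1) = -8*c^2 - 81*c + d*(2*c + 20) - 10
(2) = b^2*(c - 1) + b*(2*c^2 - 6*c + 4) + c^3 - 5*c^2 + 7*c - 3
(3) = -8*n + 10*w^2 + w*(10*n - 8)
(4) = 80*r^2 - 90*r
(5) = -2*l^2 - 7*l + 9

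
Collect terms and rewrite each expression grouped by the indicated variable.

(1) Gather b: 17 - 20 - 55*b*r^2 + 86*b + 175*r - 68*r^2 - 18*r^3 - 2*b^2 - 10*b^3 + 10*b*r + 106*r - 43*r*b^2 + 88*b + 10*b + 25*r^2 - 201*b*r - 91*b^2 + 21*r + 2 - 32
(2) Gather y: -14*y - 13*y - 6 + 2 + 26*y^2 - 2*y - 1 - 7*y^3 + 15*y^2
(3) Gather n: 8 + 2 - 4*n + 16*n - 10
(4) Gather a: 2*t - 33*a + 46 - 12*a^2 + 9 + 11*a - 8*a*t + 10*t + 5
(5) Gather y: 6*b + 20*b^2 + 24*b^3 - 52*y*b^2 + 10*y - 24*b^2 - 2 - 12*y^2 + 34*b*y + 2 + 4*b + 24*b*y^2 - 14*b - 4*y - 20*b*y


(1) = -10*b^3 + b^2*(-43*r - 93) + b*(-55*r^2 - 191*r + 184) - 18*r^3 - 43*r^2 + 302*r - 33
(2) = -7*y^3 + 41*y^2 - 29*y - 5
(3) = 12*n
(4) = -12*a^2 + a*(-8*t - 22) + 12*t + 60
(5) = 24*b^3 - 4*b^2 - 4*b + y^2*(24*b - 12) + y*(-52*b^2 + 14*b + 6)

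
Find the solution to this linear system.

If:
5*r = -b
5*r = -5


Then:
b = 5
r = -1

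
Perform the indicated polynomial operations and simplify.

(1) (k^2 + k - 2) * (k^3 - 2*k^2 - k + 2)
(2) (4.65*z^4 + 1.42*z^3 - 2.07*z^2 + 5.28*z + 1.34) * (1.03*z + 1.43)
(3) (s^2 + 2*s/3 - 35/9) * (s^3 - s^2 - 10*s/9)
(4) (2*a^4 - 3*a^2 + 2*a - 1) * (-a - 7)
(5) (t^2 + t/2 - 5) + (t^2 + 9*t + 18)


(1) = k^5 - k^4 - 5*k^3 + 5*k^2 + 4*k - 4
(2) = 4.7895*z^5 + 8.1121*z^4 - 0.1015*z^3 + 2.4783*z^2 + 8.9306*z + 1.9162
(3) = s^5 - s^4/3 - 17*s^3/3 + 85*s^2/27 + 350*s/81
(4) = -2*a^5 - 14*a^4 + 3*a^3 + 19*a^2 - 13*a + 7
(5) = 2*t^2 + 19*t/2 + 13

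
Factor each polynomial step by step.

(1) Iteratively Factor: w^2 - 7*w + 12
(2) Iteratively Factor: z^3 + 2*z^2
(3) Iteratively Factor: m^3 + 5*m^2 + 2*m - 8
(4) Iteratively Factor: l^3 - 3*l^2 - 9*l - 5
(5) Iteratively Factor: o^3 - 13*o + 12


(1) = (w - 4)*(w - 3)
(2) = (z + 2)*(z^2) = z*(z + 2)*(z)
(3) = (m - 1)*(m^2 + 6*m + 8) = (m - 1)*(m + 4)*(m + 2)
(4) = (l + 1)*(l^2 - 4*l - 5) = (l + 1)^2*(l - 5)
(5) = (o - 3)*(o^2 + 3*o - 4) = (o - 3)*(o + 4)*(o - 1)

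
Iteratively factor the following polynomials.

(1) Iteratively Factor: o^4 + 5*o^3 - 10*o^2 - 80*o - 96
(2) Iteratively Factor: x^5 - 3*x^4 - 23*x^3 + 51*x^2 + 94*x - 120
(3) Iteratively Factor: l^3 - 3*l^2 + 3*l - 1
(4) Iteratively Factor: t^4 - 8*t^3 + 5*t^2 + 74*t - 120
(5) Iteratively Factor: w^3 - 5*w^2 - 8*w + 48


(1) = (o - 4)*(o^3 + 9*o^2 + 26*o + 24) = (o - 4)*(o + 3)*(o^2 + 6*o + 8) = (o - 4)*(o + 3)*(o + 4)*(o + 2)
(2) = (x + 4)*(x^4 - 7*x^3 + 5*x^2 + 31*x - 30) = (x - 3)*(x + 4)*(x^3 - 4*x^2 - 7*x + 10) = (x - 3)*(x + 2)*(x + 4)*(x^2 - 6*x + 5) = (x - 3)*(x - 1)*(x + 2)*(x + 4)*(x - 5)
(3) = (l - 1)*(l^2 - 2*l + 1) = (l - 1)^2*(l - 1)
(4) = (t - 5)*(t^3 - 3*t^2 - 10*t + 24) = (t - 5)*(t + 3)*(t^2 - 6*t + 8) = (t - 5)*(t - 2)*(t + 3)*(t - 4)
(5) = (w - 4)*(w^2 - w - 12) = (w - 4)*(w + 3)*(w - 4)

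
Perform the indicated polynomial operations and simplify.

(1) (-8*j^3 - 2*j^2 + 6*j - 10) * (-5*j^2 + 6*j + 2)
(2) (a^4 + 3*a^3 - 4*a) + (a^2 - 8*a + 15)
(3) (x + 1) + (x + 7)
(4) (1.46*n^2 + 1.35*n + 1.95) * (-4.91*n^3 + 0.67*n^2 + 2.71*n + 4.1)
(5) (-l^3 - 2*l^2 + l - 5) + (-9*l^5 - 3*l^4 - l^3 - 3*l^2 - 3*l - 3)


(1) = 40*j^5 - 38*j^4 - 58*j^3 + 82*j^2 - 48*j - 20
(2) = a^4 + 3*a^3 + a^2 - 12*a + 15
(3) = 2*x + 8
(4) = -7.1686*n^5 - 5.6503*n^4 - 4.7134*n^3 + 10.951*n^2 + 10.8195*n + 7.995
(5) = -9*l^5 - 3*l^4 - 2*l^3 - 5*l^2 - 2*l - 8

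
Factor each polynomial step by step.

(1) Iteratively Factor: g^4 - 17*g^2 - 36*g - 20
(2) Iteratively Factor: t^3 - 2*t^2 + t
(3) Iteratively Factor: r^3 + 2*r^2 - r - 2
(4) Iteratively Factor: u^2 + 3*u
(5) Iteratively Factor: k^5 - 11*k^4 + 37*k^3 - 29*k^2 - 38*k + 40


(1) = (g - 5)*(g^3 + 5*g^2 + 8*g + 4) = (g - 5)*(g + 2)*(g^2 + 3*g + 2) = (g - 5)*(g + 1)*(g + 2)*(g + 2)
(2) = (t - 1)*(t^2 - t) = t*(t - 1)*(t - 1)
(3) = (r + 2)*(r^2 - 1) = (r + 1)*(r + 2)*(r - 1)
(4) = (u + 3)*(u)
(5) = (k - 4)*(k^4 - 7*k^3 + 9*k^2 + 7*k - 10) = (k - 4)*(k + 1)*(k^3 - 8*k^2 + 17*k - 10) = (k - 4)*(k - 1)*(k + 1)*(k^2 - 7*k + 10) = (k - 4)*(k - 2)*(k - 1)*(k + 1)*(k - 5)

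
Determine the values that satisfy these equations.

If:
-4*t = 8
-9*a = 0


Then:
a = 0
t = -2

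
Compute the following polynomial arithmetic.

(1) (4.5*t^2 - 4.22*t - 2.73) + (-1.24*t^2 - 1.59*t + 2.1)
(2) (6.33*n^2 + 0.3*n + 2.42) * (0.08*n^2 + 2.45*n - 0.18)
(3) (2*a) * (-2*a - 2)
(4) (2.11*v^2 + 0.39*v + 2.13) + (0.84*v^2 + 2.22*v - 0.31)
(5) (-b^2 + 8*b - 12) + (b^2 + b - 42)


(1) = 3.26*t^2 - 5.81*t - 0.63
(2) = 0.5064*n^4 + 15.5325*n^3 - 0.2108*n^2 + 5.875*n - 0.4356
(3) = -4*a^2 - 4*a
(4) = 2.95*v^2 + 2.61*v + 1.82
(5) = 9*b - 54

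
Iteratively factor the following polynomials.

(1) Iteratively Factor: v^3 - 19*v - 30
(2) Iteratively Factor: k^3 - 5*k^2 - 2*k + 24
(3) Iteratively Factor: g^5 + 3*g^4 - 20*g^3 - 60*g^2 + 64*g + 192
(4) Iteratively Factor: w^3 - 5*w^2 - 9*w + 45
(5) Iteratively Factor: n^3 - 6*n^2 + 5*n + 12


(1) = (v - 5)*(v^2 + 5*v + 6) = (v - 5)*(v + 3)*(v + 2)
(2) = (k - 3)*(k^2 - 2*k - 8) = (k - 4)*(k - 3)*(k + 2)
(3) = (g + 3)*(g^4 - 20*g^2 + 64) = (g + 2)*(g + 3)*(g^3 - 2*g^2 - 16*g + 32) = (g + 2)*(g + 3)*(g + 4)*(g^2 - 6*g + 8) = (g - 2)*(g + 2)*(g + 3)*(g + 4)*(g - 4)
(4) = (w + 3)*(w^2 - 8*w + 15) = (w - 5)*(w + 3)*(w - 3)
(5) = (n - 3)*(n^2 - 3*n - 4) = (n - 3)*(n + 1)*(n - 4)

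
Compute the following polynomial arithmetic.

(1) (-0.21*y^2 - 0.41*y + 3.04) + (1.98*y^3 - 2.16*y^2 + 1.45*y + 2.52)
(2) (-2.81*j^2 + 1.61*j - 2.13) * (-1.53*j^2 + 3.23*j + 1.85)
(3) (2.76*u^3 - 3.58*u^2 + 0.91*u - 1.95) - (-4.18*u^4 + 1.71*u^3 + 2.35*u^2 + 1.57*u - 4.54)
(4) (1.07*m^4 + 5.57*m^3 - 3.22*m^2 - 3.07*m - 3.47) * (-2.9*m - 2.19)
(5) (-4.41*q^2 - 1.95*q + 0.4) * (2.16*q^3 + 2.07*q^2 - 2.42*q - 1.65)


(1) = 1.98*y^3 - 2.37*y^2 + 1.04*y + 5.56
(2) = 4.2993*j^4 - 11.5396*j^3 + 3.2607*j^2 - 3.9014*j - 3.9405
(3) = 4.18*u^4 + 1.05*u^3 - 5.93*u^2 - 0.66*u + 2.59
(4) = -3.103*m^5 - 18.4963*m^4 - 2.8603*m^3 + 15.9548*m^2 + 16.7863*m + 7.5993
(5) = -9.5256*q^5 - 13.3407*q^4 + 7.4997*q^3 + 12.8235*q^2 + 2.2495*q - 0.66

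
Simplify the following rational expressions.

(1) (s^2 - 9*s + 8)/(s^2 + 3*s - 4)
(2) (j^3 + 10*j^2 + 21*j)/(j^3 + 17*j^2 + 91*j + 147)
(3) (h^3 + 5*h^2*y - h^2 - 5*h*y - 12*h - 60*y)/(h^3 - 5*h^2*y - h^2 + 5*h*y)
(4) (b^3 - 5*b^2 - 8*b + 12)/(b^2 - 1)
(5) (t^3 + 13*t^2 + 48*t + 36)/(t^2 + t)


(1) = (s - 8)/(s + 4)
(2) = j/(j + 7)
(3) = (-h^3 - 5*h^2*y + h^2 + 5*h*y + 12*h + 60*y)/(-h^3 + 5*h^2*y + h^2 - 5*h*y)
(4) = (b^2 - 4*b - 12)/(b + 1)
(5) = (t^2 + 12*t + 36)/t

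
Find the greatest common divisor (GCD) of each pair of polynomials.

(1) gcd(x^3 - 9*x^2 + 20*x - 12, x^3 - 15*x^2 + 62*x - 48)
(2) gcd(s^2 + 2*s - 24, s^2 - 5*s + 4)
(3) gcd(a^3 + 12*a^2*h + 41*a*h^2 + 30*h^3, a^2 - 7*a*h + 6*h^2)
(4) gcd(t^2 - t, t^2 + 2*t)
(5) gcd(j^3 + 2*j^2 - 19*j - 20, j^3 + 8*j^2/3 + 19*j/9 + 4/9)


(1) = gcd((x - 6)*(x - 2)*(x - 1), (x - 8)*(x - 6)*(x - 1)) = x^2 - 7*x + 6
(2) = s - 4
(3) = 1
(4) = t
(5) = j + 1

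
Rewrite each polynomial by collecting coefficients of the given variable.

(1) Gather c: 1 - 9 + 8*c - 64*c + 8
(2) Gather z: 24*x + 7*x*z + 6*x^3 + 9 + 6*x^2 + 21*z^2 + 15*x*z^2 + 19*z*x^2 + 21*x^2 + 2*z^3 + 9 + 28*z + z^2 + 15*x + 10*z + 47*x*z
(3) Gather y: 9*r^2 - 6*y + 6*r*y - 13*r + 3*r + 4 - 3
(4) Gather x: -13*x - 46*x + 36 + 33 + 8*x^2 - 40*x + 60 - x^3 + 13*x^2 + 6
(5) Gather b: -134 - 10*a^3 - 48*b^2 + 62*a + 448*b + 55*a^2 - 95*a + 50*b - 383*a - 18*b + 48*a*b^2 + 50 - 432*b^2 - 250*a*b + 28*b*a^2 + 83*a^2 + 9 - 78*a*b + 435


(1) = -56*c
(2) = 6*x^3 + 27*x^2 + 39*x + 2*z^3 + z^2*(15*x + 22) + z*(19*x^2 + 54*x + 38) + 18
(3) = 9*r^2 - 10*r + y*(6*r - 6) + 1
(4) = -x^3 + 21*x^2 - 99*x + 135
(5) = -10*a^3 + 138*a^2 - 416*a + b^2*(48*a - 480) + b*(28*a^2 - 328*a + 480) + 360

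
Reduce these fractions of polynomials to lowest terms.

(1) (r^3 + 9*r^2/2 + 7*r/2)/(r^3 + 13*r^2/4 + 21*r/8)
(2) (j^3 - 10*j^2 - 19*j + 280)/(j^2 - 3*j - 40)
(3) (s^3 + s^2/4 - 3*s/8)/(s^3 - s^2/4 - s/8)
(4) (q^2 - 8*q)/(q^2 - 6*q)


(1) = (8*r^2 + 36*r + 28)/(8*r^2 + 26*r + 21)
(2) = j - 7
(3) = (4*s + 3)/(4*s + 1)
(4) = (q - 8)/(q - 6)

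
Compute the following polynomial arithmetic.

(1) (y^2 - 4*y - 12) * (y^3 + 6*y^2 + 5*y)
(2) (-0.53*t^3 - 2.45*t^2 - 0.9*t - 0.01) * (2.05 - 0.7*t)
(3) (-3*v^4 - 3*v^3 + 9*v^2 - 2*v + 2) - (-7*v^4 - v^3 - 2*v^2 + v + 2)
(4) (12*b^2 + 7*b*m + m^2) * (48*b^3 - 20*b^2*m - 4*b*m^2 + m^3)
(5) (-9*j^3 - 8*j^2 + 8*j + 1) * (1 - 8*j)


(1) = y^5 + 2*y^4 - 31*y^3 - 92*y^2 - 60*y
(2) = 0.371*t^4 + 0.6285*t^3 - 4.3925*t^2 - 1.838*t - 0.0205
(3) = 4*v^4 - 2*v^3 + 11*v^2 - 3*v
(4) = 576*b^5 + 96*b^4*m - 140*b^3*m^2 - 36*b^2*m^3 + 3*b*m^4 + m^5
(5) = 72*j^4 + 55*j^3 - 72*j^2 + 1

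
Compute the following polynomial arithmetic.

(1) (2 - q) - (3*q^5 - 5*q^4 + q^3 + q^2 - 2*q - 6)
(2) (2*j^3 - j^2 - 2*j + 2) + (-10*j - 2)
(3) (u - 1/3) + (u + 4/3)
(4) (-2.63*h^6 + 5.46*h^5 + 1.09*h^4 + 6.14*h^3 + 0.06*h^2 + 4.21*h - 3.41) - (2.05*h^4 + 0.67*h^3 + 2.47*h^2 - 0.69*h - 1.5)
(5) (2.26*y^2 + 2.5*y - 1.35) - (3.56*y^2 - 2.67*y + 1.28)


(1) = -3*q^5 + 5*q^4 - q^3 - q^2 + q + 8
(2) = 2*j^3 - j^2 - 12*j
(3) = 2*u + 1
(4) = -2.63*h^6 + 5.46*h^5 - 0.96*h^4 + 5.47*h^3 - 2.41*h^2 + 4.9*h - 1.91
(5) = -1.3*y^2 + 5.17*y - 2.63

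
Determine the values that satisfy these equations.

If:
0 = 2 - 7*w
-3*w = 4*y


Then:
w = 2/7
y = -3/14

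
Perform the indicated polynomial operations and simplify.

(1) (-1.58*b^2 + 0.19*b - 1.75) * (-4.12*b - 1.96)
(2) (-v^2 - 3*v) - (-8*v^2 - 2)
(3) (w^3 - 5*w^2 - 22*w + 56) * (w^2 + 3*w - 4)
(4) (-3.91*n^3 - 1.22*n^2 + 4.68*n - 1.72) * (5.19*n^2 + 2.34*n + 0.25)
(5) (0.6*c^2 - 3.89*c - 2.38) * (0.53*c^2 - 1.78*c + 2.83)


(1) = 6.5096*b^3 + 2.314*b^2 + 6.8376*b + 3.43
(2) = 7*v^2 - 3*v + 2
(3) = w^5 - 2*w^4 - 41*w^3 + 10*w^2 + 256*w - 224
(4) = -20.2929*n^5 - 15.4812*n^4 + 20.4569*n^3 + 1.7194*n^2 - 2.8548*n - 0.43
(5) = 0.318*c^4 - 3.1297*c^3 + 7.3608*c^2 - 6.7723*c - 6.7354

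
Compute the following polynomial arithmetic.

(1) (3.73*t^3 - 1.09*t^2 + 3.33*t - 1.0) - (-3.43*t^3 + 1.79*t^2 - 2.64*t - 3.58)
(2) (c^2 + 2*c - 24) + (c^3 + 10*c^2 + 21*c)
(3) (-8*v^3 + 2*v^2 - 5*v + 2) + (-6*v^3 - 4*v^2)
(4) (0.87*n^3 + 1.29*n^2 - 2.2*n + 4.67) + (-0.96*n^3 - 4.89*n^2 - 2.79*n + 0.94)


(1) = 7.16*t^3 - 2.88*t^2 + 5.97*t + 2.58
(2) = c^3 + 11*c^2 + 23*c - 24
(3) = -14*v^3 - 2*v^2 - 5*v + 2
(4) = -0.09*n^3 - 3.6*n^2 - 4.99*n + 5.61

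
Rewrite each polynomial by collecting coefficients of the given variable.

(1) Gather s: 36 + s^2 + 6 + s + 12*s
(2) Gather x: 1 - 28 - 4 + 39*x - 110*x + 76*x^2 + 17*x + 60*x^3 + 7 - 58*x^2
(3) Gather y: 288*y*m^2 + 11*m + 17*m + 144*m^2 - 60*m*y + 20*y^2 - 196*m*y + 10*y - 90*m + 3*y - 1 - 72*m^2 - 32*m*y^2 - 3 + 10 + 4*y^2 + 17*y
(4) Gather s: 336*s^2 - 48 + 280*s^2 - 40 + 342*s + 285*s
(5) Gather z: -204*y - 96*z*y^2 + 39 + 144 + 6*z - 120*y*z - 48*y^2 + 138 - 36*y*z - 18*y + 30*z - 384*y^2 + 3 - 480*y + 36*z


(1) = s^2 + 13*s + 42
(2) = 60*x^3 + 18*x^2 - 54*x - 24
(3) = 72*m^2 - 62*m + y^2*(24 - 32*m) + y*(288*m^2 - 256*m + 30) + 6
(4) = 616*s^2 + 627*s - 88
(5) = -432*y^2 - 702*y + z*(-96*y^2 - 156*y + 72) + 324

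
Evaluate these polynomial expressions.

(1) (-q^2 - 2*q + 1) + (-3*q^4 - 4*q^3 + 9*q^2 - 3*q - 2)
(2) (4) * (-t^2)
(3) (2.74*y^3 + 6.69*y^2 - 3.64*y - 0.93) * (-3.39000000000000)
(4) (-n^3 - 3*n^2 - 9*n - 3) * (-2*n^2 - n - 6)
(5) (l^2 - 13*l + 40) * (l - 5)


(1) = -3*q^4 - 4*q^3 + 8*q^2 - 5*q - 1
(2) = -4*t^2
(3) = -9.2886*y^3 - 22.6791*y^2 + 12.3396*y + 3.1527
(4) = 2*n^5 + 7*n^4 + 27*n^3 + 33*n^2 + 57*n + 18
(5) = l^3 - 18*l^2 + 105*l - 200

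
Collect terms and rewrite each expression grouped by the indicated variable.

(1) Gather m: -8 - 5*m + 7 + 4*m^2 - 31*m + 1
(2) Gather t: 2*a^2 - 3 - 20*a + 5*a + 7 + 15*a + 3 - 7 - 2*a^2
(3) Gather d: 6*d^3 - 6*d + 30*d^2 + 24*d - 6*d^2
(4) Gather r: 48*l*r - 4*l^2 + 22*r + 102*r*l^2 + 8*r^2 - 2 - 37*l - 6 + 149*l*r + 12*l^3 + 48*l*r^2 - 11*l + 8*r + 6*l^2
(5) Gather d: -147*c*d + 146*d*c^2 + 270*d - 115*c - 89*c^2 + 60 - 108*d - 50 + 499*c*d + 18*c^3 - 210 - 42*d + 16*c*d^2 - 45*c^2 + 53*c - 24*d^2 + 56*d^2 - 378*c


(1) = 4*m^2 - 36*m
(2) = 0
(3) = 6*d^3 + 24*d^2 + 18*d
(4) = 12*l^3 + 2*l^2 - 48*l + r^2*(48*l + 8) + r*(102*l^2 + 197*l + 30) - 8
(5) = 18*c^3 - 134*c^2 - 440*c + d^2*(16*c + 32) + d*(146*c^2 + 352*c + 120) - 200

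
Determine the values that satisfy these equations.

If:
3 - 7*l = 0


Then:
l = 3/7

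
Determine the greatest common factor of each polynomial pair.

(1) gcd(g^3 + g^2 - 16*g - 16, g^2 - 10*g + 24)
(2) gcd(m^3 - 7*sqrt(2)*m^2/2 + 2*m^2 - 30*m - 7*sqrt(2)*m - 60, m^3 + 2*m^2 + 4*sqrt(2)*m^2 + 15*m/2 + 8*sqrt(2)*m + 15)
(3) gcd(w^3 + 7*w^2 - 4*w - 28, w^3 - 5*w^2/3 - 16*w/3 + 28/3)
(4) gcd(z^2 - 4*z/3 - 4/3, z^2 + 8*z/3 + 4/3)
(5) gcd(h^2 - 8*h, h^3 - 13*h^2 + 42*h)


(1) = gcd((g - 4)*(g + 1)*(g + 4), (g - 6)*(g - 4)) = g - 4
(2) = gcd((m + 2)*(m - 6*sqrt(2))*(m + 5*sqrt(2)/2), (m + 2)*(m + 3*sqrt(2)/2)*(m + 5*sqrt(2)/2)) = m^2 + m*(2 + 5*sqrt(2)/2) + 5*sqrt(2)
(3) = w - 2
(4) = gcd((z - 2)*(z + 2/3), (z + 2/3)*(z + 2)) = z + 2/3
(5) = gcd(h*(h - 8), h*(h - 7)*(h - 6)) = h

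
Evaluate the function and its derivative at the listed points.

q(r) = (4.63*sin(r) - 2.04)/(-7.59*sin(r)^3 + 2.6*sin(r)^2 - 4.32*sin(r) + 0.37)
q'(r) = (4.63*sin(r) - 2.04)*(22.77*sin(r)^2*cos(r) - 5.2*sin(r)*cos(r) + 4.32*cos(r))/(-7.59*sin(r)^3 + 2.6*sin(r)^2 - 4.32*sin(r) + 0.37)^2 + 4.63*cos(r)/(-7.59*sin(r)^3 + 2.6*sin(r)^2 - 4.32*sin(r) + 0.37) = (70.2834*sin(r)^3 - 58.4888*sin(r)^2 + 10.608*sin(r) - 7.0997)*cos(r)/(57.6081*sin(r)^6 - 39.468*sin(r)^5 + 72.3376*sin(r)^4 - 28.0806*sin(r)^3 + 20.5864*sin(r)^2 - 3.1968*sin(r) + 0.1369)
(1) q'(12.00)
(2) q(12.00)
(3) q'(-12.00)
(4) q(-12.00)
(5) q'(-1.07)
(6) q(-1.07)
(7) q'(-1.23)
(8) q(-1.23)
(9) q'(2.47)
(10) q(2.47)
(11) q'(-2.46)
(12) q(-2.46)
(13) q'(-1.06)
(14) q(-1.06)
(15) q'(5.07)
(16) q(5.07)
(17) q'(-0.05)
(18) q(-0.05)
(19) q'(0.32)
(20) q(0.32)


(1) = -1.61
(2) = -0.98
(3) = -1.11
(4) = -0.19
(5) = -0.41
(6) = -0.54
(7) = -0.25
(8) = -0.49
(9) = 0.49
(10) = -0.27
(11) = 1.17
(12) = -0.82
(13) = -0.42
(14) = -0.54
(15) = -0.26
(16) = -0.49
(17) = -22.08
(18) = -3.83
(19) = -7.46
(20) = 0.60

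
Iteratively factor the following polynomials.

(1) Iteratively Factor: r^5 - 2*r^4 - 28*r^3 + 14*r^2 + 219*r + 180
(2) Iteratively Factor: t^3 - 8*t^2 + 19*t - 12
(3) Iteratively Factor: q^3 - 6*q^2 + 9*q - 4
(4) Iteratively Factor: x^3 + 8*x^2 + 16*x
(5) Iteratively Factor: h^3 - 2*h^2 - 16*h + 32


(1) = (r + 1)*(r^4 - 3*r^3 - 25*r^2 + 39*r + 180) = (r - 5)*(r + 1)*(r^3 + 2*r^2 - 15*r - 36) = (r - 5)*(r + 1)*(r + 3)*(r^2 - r - 12) = (r - 5)*(r - 4)*(r + 1)*(r + 3)*(r + 3)
(2) = (t - 1)*(t^2 - 7*t + 12) = (t - 4)*(t - 1)*(t - 3)
(3) = (q - 1)*(q^2 - 5*q + 4) = (q - 1)^2*(q - 4)
(4) = (x)*(x^2 + 8*x + 16) = x*(x + 4)*(x + 4)
(5) = (h - 2)*(h^2 - 16) = (h - 4)*(h - 2)*(h + 4)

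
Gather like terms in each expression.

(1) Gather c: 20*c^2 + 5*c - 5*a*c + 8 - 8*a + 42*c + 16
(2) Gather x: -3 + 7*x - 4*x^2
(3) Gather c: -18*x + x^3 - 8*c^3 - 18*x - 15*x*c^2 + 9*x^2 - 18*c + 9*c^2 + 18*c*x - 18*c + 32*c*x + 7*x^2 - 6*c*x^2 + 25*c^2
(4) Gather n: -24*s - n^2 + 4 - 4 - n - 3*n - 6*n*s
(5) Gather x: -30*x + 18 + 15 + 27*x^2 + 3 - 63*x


(1) = -8*a + 20*c^2 + c*(47 - 5*a) + 24
(2) = -4*x^2 + 7*x - 3
(3) = -8*c^3 + c^2*(34 - 15*x) + c*(-6*x^2 + 50*x - 36) + x^3 + 16*x^2 - 36*x
(4) = -n^2 + n*(-6*s - 4) - 24*s
(5) = 27*x^2 - 93*x + 36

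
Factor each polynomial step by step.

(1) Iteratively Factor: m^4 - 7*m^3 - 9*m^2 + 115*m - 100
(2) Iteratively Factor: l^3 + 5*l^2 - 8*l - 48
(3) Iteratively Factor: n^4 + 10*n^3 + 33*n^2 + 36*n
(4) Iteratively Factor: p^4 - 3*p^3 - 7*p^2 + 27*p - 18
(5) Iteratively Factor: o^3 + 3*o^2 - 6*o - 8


(1) = (m - 5)*(m^3 - 2*m^2 - 19*m + 20) = (m - 5)*(m + 4)*(m^2 - 6*m + 5) = (m - 5)^2*(m + 4)*(m - 1)
(2) = (l + 4)*(l^2 + l - 12) = (l + 4)^2*(l - 3)
(3) = (n + 3)*(n^3 + 7*n^2 + 12*n) = n*(n + 3)*(n^2 + 7*n + 12) = n*(n + 3)^2*(n + 4)
(4) = (p - 2)*(p^3 - p^2 - 9*p + 9) = (p - 2)*(p - 1)*(p^2 - 9) = (p - 2)*(p - 1)*(p + 3)*(p - 3)
(5) = (o + 1)*(o^2 + 2*o - 8) = (o - 2)*(o + 1)*(o + 4)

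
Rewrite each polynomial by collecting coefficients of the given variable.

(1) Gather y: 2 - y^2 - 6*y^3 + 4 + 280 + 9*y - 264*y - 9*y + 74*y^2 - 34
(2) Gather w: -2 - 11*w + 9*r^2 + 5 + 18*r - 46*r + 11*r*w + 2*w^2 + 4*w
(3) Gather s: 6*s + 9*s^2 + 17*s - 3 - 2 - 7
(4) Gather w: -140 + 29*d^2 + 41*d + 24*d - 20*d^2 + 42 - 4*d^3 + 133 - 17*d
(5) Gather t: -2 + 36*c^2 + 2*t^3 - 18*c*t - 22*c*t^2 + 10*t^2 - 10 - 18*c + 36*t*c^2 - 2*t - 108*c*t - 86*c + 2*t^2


(1) = -6*y^3 + 73*y^2 - 264*y + 252
(2) = 9*r^2 - 28*r + 2*w^2 + w*(11*r - 7) + 3
(3) = 9*s^2 + 23*s - 12
(4) = -4*d^3 + 9*d^2 + 48*d + 35
(5) = 36*c^2 - 104*c + 2*t^3 + t^2*(12 - 22*c) + t*(36*c^2 - 126*c - 2) - 12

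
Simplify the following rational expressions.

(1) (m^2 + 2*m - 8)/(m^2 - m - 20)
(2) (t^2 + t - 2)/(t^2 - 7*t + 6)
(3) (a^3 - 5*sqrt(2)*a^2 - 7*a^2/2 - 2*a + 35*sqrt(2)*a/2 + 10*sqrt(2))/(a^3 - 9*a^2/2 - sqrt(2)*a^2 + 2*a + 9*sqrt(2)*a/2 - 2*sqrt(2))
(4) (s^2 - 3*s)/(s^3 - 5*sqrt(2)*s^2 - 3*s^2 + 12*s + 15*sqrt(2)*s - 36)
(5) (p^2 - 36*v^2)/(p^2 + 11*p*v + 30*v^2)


(1) = (m - 2)/(m - 5)
(2) = (t + 2)/(t - 6)
(3) = (4*a^2 + a*(2 - 20*sqrt(2)) - 10*sqrt(2))/(4*a^2 + a*(-4*sqrt(2) - 2) + 2*sqrt(2))
(4) = s/(s^2 - 5*sqrt(2)*s + 12)
(5) = (p - 6*v)/(p + 5*v)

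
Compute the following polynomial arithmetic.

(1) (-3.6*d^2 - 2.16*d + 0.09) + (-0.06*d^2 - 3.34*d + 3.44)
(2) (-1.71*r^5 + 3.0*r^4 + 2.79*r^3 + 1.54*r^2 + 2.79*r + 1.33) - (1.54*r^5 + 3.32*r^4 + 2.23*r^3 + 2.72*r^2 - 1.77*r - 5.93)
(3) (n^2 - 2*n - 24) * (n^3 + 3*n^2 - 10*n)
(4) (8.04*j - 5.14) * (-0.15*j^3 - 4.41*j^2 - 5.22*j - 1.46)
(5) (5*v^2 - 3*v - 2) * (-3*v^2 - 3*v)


(1) = -3.66*d^2 - 5.5*d + 3.53
(2) = -3.25*r^5 - 0.32*r^4 + 0.56*r^3 - 1.18*r^2 + 4.56*r + 7.26
(3) = n^5 + n^4 - 40*n^3 - 52*n^2 + 240*n
(4) = -1.206*j^4 - 34.6854*j^3 - 19.3014*j^2 + 15.0924*j + 7.5044
(5) = -15*v^4 - 6*v^3 + 15*v^2 + 6*v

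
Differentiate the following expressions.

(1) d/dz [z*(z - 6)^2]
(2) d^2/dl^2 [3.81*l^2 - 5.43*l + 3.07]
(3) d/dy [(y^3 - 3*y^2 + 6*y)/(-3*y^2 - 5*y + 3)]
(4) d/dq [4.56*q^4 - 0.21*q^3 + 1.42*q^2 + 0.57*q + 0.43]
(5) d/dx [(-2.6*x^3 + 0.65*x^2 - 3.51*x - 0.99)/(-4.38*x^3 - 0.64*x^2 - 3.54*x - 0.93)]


(1) = 3*(z - 6)*(z - 2)
(2) = 7.62000000000000
(3) = (-3*y^4 - 10*y^3 + 42*y^2 - 18*y + 18)/(9*y^4 + 30*y^3 + 7*y^2 - 30*y + 9)
(4) = 18.24*q^3 - 0.63*q^2 + 2.84*q + 0.57
(5) = (4.511*x^4 - 12.3396*x^3 - 10.302*x^2 - 2.4762*x - 0.2403)/(19.1844*x^6 + 5.6064*x^5 + 31.42*x^4 + 12.678*x^3 + 13.722*x^2 + 6.5844*x + 0.8649)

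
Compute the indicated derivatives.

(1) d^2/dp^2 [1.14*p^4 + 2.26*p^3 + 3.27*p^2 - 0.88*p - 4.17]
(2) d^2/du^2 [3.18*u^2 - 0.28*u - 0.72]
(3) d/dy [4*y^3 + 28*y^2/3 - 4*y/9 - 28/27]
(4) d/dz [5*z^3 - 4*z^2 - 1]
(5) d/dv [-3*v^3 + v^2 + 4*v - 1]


(1) = 13.68*p^2 + 13.56*p + 6.54
(2) = 6.36000000000000
(3) = 12*y^2 + 56*y/3 - 4/9
(4) = z*(15*z - 8)
(5) = -9*v^2 + 2*v + 4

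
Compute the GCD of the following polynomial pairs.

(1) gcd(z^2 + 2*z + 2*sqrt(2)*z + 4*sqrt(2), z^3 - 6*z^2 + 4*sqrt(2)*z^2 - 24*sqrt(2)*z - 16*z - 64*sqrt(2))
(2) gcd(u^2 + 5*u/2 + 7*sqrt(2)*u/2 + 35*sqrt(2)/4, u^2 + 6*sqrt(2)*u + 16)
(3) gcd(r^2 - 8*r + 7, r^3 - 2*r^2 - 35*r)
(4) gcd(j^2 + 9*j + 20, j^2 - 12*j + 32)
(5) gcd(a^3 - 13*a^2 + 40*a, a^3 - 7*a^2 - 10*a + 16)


(1) = gcd((z + 2)*(z + 2*sqrt(2)), (z - 8)*(z + 2)*(z + 4*sqrt(2))) = z + 2
(2) = gcd((u + 5/2)*(u + 7*sqrt(2)/2), (u + 2*sqrt(2))*(u + 4*sqrt(2))) = 1
(3) = gcd((r - 7)*(r - 1), r*(r - 7)*(r + 5)) = r - 7
(4) = gcd((j + 4)*(j + 5), (j - 8)*(j - 4)) = 1
(5) = a - 8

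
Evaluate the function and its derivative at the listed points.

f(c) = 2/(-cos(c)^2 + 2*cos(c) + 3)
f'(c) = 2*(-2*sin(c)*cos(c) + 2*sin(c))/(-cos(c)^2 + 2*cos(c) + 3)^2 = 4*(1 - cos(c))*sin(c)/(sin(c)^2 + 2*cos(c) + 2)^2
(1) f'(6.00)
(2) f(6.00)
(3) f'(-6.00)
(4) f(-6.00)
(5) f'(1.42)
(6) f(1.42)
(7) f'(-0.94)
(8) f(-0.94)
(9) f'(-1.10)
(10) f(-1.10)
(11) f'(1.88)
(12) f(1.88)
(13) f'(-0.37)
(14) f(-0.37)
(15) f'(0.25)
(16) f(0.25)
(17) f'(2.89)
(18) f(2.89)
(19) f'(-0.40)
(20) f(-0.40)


(1) = -0.00
(2) = 0.50
(3) = 0.00
(4) = 0.50
(5) = 0.31
(6) = 0.61
(7) = -0.09
(8) = 0.52
(9) = -0.14
(10) = 0.54
(11) = 0.94
(12) = 0.87
(13) = -0.01
(14) = 0.50
(15) = 0.00
(16) = 0.50
(17) = 125.57
(18) = 16.01
(19) = -0.01
(20) = 0.50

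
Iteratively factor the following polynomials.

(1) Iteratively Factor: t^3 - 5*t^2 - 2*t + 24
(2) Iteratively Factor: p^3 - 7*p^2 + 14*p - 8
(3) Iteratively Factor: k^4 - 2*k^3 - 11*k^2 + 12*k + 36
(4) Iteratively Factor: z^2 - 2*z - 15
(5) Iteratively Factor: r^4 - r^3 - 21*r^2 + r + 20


(1) = (t + 2)*(t^2 - 7*t + 12) = (t - 4)*(t + 2)*(t - 3)
(2) = (p - 2)*(p^2 - 5*p + 4) = (p - 4)*(p - 2)*(p - 1)
(3) = (k + 2)*(k^3 - 4*k^2 - 3*k + 18) = (k - 3)*(k + 2)*(k^2 - k - 6) = (k - 3)*(k + 2)^2*(k - 3)
(4) = (z - 5)*(z + 3)
(5) = (r + 1)*(r^3 - 2*r^2 - 19*r + 20) = (r - 1)*(r + 1)*(r^2 - r - 20) = (r - 5)*(r - 1)*(r + 1)*(r + 4)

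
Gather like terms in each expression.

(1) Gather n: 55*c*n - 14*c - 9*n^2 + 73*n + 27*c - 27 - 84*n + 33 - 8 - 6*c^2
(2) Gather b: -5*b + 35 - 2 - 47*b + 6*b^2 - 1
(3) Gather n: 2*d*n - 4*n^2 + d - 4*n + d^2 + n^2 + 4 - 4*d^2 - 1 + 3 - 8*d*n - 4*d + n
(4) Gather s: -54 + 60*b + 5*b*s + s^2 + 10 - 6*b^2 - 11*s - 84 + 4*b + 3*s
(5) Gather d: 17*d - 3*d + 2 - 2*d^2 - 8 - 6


(1) = -6*c^2 + 13*c - 9*n^2 + n*(55*c - 11) - 2
(2) = 6*b^2 - 52*b + 32
(3) = -3*d^2 - 3*d - 3*n^2 + n*(-6*d - 3) + 6
(4) = -6*b^2 + 64*b + s^2 + s*(5*b - 8) - 128
(5) = -2*d^2 + 14*d - 12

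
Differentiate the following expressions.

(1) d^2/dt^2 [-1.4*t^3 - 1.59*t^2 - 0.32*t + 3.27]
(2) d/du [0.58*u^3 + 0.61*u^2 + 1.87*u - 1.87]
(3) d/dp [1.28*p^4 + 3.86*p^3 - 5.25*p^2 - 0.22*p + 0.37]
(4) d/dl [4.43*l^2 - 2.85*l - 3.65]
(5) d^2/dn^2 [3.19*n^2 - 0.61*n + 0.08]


(1) = -8.4*t - 3.18
(2) = 1.74*u^2 + 1.22*u + 1.87
(3) = 5.12*p^3 + 11.58*p^2 - 10.5*p - 0.22
(4) = 8.86*l - 2.85
(5) = 6.38000000000000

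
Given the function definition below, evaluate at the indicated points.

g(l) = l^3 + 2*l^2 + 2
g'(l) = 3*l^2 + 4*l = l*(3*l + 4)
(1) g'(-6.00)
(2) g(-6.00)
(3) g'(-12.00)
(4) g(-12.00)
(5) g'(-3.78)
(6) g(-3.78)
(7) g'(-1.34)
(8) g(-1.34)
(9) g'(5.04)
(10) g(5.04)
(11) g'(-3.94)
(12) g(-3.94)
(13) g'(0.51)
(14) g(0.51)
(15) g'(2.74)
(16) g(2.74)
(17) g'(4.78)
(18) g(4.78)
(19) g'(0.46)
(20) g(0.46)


(1) = 84.00
(2) = -142.00
(3) = 384.00
(4) = -1438.00
(5) = 27.75
(6) = -23.43
(7) = 0.03
(8) = 3.19
(9) = 96.36
(10) = 180.83
(11) = 30.81
(12) = -28.12
(13) = 2.82
(14) = 2.65
(15) = 33.48
(16) = 37.59
(17) = 87.67
(18) = 156.91
(19) = 2.47
(20) = 2.52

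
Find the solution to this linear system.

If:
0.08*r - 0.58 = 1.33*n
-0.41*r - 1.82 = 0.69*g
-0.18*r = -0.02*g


Then:
g = -2.47
n = -0.45
r = -0.27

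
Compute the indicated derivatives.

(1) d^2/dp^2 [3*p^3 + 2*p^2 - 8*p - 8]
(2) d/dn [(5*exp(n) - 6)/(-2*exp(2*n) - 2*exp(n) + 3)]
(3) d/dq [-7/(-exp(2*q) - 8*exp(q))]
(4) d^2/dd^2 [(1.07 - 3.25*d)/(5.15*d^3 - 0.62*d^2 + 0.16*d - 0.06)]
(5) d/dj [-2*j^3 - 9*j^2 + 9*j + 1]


(1) = 18*p + 4
(2) = (10*exp(2*n) - 24*exp(n) + 3)*exp(n)/(4*exp(4*n) + 8*exp(3*n) - 8*exp(2*n) - 12*exp(n) + 9)
(3) = 14*(-exp(q) - 4)*exp(-q)/(exp(q) + 8)^2
(4) = (-517.18875*d^5 + 402.8124*d^4 - 51.80676*d^3 - 4.293072*d^2 + 2.072316*d - 0.087224)/(136.590875*d^9 - 49.33185*d^8 + 18.66978*d^7 - 8.077658*d^6 + 1.729512*d^5 - 0.413448*d^4 + 0.095428*d^3 - 0.011304*d^2 + 0.001728*d - 0.000216)
(5) = -6*j^2 - 18*j + 9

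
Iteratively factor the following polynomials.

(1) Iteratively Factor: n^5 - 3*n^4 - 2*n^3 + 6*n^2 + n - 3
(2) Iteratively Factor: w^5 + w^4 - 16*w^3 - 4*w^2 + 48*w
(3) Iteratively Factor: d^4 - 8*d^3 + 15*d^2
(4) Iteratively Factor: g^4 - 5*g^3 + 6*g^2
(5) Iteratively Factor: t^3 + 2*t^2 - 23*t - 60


(1) = (n + 1)*(n^4 - 4*n^3 + 2*n^2 + 4*n - 3) = (n + 1)^2*(n^3 - 5*n^2 + 7*n - 3) = (n - 1)*(n + 1)^2*(n^2 - 4*n + 3) = (n - 3)*(n - 1)*(n + 1)^2*(n - 1)
(2) = (w - 3)*(w^4 + 4*w^3 - 4*w^2 - 16*w) = w*(w - 3)*(w^3 + 4*w^2 - 4*w - 16) = w*(w - 3)*(w - 2)*(w^2 + 6*w + 8) = w*(w - 3)*(w - 2)*(w + 2)*(w + 4)
(3) = (d)*(d^3 - 8*d^2 + 15*d) = d*(d - 5)*(d^2 - 3*d) = d*(d - 5)*(d - 3)*(d)
(4) = (g - 2)*(g^3 - 3*g^2) = g*(g - 2)*(g^2 - 3*g) = g^2*(g - 2)*(g - 3)
(5) = (t + 3)*(t^2 - t - 20) = (t - 5)*(t + 3)*(t + 4)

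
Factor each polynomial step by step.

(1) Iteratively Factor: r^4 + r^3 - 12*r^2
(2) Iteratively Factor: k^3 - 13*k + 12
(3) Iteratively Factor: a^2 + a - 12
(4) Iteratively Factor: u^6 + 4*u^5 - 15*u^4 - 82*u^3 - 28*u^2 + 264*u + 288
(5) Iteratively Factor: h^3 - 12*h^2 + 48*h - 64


(1) = (r)*(r^3 + r^2 - 12*r) = r*(r - 3)*(r^2 + 4*r) = r^2*(r - 3)*(r + 4)
(2) = (k - 1)*(k^2 + k - 12) = (k - 3)*(k - 1)*(k + 4)
(3) = (a + 4)*(a - 3)
(4) = (u - 4)*(u^5 + 8*u^4 + 17*u^3 - 14*u^2 - 84*u - 72) = (u - 4)*(u + 3)*(u^4 + 5*u^3 + 2*u^2 - 20*u - 24) = (u - 4)*(u + 2)*(u + 3)*(u^3 + 3*u^2 - 4*u - 12) = (u - 4)*(u + 2)*(u + 3)^2*(u^2 - 4) = (u - 4)*(u - 2)*(u + 2)*(u + 3)^2*(u + 2)
(5) = (h - 4)*(h^2 - 8*h + 16) = (h - 4)^2*(h - 4)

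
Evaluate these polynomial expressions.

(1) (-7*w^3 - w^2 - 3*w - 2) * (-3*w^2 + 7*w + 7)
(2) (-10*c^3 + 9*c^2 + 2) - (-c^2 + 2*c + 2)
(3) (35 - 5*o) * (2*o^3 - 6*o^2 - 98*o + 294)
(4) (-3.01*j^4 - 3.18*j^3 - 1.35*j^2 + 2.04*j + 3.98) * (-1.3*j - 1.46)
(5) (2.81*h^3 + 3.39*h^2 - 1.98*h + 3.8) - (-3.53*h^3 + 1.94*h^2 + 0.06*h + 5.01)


(1) = 21*w^5 - 46*w^4 - 47*w^3 - 22*w^2 - 35*w - 14
(2) = -10*c^3 + 10*c^2 - 2*c
(3) = -10*o^4 + 100*o^3 + 280*o^2 - 4900*o + 10290
(4) = 3.913*j^5 + 8.5286*j^4 + 6.3978*j^3 - 0.681*j^2 - 8.1524*j - 5.8108
(5) = 6.34*h^3 + 1.45*h^2 - 2.04*h - 1.21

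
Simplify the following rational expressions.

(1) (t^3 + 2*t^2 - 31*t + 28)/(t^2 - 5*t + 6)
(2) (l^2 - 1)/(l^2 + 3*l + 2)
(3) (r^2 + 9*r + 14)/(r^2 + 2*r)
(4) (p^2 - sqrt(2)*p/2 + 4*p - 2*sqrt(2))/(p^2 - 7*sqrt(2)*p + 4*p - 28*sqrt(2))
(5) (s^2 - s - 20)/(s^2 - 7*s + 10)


(1) = (t^3 + 2*t^2 - 31*t + 28)/(t^2 - 5*t + 6)
(2) = (l - 1)/(l + 2)
(3) = (r + 7)/r
(4) = (2*p - sqrt(2))/(2*p - 14*sqrt(2))
(5) = (s + 4)/(s - 2)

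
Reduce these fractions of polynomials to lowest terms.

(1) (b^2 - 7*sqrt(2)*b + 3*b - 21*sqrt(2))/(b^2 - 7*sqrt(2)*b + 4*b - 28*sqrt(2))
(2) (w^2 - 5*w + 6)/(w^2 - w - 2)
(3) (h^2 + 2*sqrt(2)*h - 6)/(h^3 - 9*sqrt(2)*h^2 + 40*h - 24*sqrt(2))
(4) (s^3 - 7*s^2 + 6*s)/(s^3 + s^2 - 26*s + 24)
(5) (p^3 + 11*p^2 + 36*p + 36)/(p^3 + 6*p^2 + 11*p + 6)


(1) = (b + 3)/(b + 4)
(2) = (w - 3)/(w + 1)
(3) = (h + 3*sqrt(2))/(h^2 - 8*sqrt(2)*h + 24)
(4) = (s^2 - 6*s)/(s^2 + 2*s - 24)
(5) = (p + 6)/(p + 1)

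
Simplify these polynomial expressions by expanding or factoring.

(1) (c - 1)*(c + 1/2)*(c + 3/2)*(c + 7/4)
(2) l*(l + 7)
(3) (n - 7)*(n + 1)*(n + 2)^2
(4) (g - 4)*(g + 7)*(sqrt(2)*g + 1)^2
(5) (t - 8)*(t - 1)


(1) = c^4 + 11*c^3/4 + c^2/2 - 47*c/16 - 21/16
(2) = l^2 + 7*l
(3) = n^4 - 2*n^3 - 27*n^2 - 52*n - 28
(4) = 2*g^4 + 2*sqrt(2)*g^3 + 6*g^3 - 55*g^2 + 6*sqrt(2)*g^2 - 56*sqrt(2)*g + 3*g - 28
(5) = t^2 - 9*t + 8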